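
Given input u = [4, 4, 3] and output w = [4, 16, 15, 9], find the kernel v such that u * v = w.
Output length 4 = len(u) + len(v) - 1 ⇒ len(v) = 2. Solve v forward using v[k] = (w[k] - Σ_{i≥1} u[i]·v[k-i]) / u[0]: v[0] = w[0] / u[0] = 4 / 4 = 1; v[1] = (w[1] - 4×1) / u[0] = (16 - 4×1) / 4 = 3. So v = [1, 3]. Forward-check [4, 4, 3] * [1, 3]: w[0] = 4×1 = 4; w[1] = 4×3 + 4×1 = 16; w[2] = 4×3 + 3×1 = 15; w[3] = 3×3 = 9 → [4, 16, 15, 9] ✓

[1, 3]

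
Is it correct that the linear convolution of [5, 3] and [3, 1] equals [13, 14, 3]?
Recompute linear convolution of [5, 3] and [3, 1]: y[0] = 5×3 = 15; y[1] = 5×1 + 3×3 = 14; y[2] = 3×1 = 3 → [15, 14, 3]. Compare to given [13, 14, 3]: they differ at index 0: given 13, correct 15, so answer: No

No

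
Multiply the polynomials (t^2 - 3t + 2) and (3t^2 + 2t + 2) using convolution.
Ascending coefficients: a = [2, -3, 1], b = [2, 2, 3]. c[0] = 2×2 = 4; c[1] = 2×2 + -3×2 = -2; c[2] = 2×3 + -3×2 + 1×2 = 2; c[3] = -3×3 + 1×2 = -7; c[4] = 1×3 = 3. Result coefficients: [4, -2, 2, -7, 3] → 3t^4 - 7t^3 + 2t^2 - 2t + 4

3t^4 - 7t^3 + 2t^2 - 2t + 4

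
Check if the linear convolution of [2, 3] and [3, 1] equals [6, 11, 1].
Recompute linear convolution of [2, 3] and [3, 1]: y[0] = 2×3 = 6; y[1] = 2×1 + 3×3 = 11; y[2] = 3×1 = 3 → [6, 11, 3]. Compare to given [6, 11, 1]: they differ at index 2: given 1, correct 3, so answer: No

No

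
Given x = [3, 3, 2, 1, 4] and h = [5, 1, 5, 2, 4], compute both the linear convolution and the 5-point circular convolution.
Linear: y_lin[0] = 3×5 = 15; y_lin[1] = 3×1 + 3×5 = 18; y_lin[2] = 3×5 + 3×1 + 2×5 = 28; y_lin[3] = 3×2 + 3×5 + 2×1 + 1×5 = 28; y_lin[4] = 3×4 + 3×2 + 2×5 + 1×1 + 4×5 = 49; y_lin[5] = 3×4 + 2×2 + 1×5 + 4×1 = 25; y_lin[6] = 2×4 + 1×2 + 4×5 = 30; y_lin[7] = 1×4 + 4×2 = 12; y_lin[8] = 4×4 = 16 → [15, 18, 28, 28, 49, 25, 30, 12, 16]. Circular (length 5): y[0] = 3×5 + 3×4 + 2×2 + 1×5 + 4×1 = 40; y[1] = 3×1 + 3×5 + 2×4 + 1×2 + 4×5 = 48; y[2] = 3×5 + 3×1 + 2×5 + 1×4 + 4×2 = 40; y[3] = 3×2 + 3×5 + 2×1 + 1×5 + 4×4 = 44; y[4] = 3×4 + 3×2 + 2×5 + 1×1 + 4×5 = 49 → [40, 48, 40, 44, 49]

Linear: [15, 18, 28, 28, 49, 25, 30, 12, 16], Circular: [40, 48, 40, 44, 49]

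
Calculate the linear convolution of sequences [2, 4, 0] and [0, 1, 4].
y[0] = 2×0 = 0; y[1] = 2×1 + 4×0 = 2; y[2] = 2×4 + 4×1 + 0×0 = 12; y[3] = 4×4 + 0×1 = 16; y[4] = 0×4 = 0

[0, 2, 12, 16, 0]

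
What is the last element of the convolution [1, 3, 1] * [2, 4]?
Use y[k] = Σ_i a[i]·b[k-i] at k=3. y[3] = 1×4 = 4

4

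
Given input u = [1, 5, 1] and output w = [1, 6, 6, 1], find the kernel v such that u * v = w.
Output length 4 = len(u) + len(v) - 1 ⇒ len(v) = 2. Solve v forward using v[k] = (w[k] - Σ_{i≥1} u[i]·v[k-i]) / u[0]: v[0] = w[0] / u[0] = 1 / 1 = 1; v[1] = (w[1] - 5×1) / u[0] = (6 - 5×1) / 1 = 1. So v = [1, 1]. Forward-check [1, 5, 1] * [1, 1]: w[0] = 1×1 = 1; w[1] = 1×1 + 5×1 = 6; w[2] = 5×1 + 1×1 = 6; w[3] = 1×1 = 1 → [1, 6, 6, 1] ✓

[1, 1]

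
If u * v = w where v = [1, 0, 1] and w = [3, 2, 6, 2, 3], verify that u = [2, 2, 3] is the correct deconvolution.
Forward-compute [2, 2, 3] * [1, 0, 1]: w[0] = 2×1 = 2; w[1] = 2×0 + 2×1 = 2; w[2] = 2×1 + 2×0 + 3×1 = 5; w[3] = 2×1 + 3×0 = 2; w[4] = 3×1 = 3 → [2, 2, 5, 2, 3]. Does not match given w = [3, 2, 6, 2, 3].

Not verified. [2, 2, 3] * [1, 0, 1] = [2, 2, 5, 2, 3], which differs from [3, 2, 6, 2, 3] at index 0.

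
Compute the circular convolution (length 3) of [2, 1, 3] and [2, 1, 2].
Use y[k] = Σ_j x[j]·h[(k-j) mod 3]. y[0] = 2×2 + 1×2 + 3×1 = 9; y[1] = 2×1 + 1×2 + 3×2 = 10; y[2] = 2×2 + 1×1 + 3×2 = 11. Result: [9, 10, 11]

[9, 10, 11]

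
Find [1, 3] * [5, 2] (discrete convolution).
y[0] = 1×5 = 5; y[1] = 1×2 + 3×5 = 17; y[2] = 3×2 = 6

[5, 17, 6]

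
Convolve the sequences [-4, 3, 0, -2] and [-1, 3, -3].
y[0] = -4×-1 = 4; y[1] = -4×3 + 3×-1 = -15; y[2] = -4×-3 + 3×3 + 0×-1 = 21; y[3] = 3×-3 + 0×3 + -2×-1 = -7; y[4] = 0×-3 + -2×3 = -6; y[5] = -2×-3 = 6

[4, -15, 21, -7, -6, 6]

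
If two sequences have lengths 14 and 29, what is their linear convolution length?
Linear/full convolution length: m + n - 1 = 14 + 29 - 1 = 42

42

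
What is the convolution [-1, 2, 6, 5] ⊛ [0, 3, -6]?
y[0] = -1×0 = 0; y[1] = -1×3 + 2×0 = -3; y[2] = -1×-6 + 2×3 + 6×0 = 12; y[3] = 2×-6 + 6×3 + 5×0 = 6; y[4] = 6×-6 + 5×3 = -21; y[5] = 5×-6 = -30

[0, -3, 12, 6, -21, -30]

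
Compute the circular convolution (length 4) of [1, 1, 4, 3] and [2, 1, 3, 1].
Use y[k] = Σ_j a[j]·b[(k-j) mod 4]. y[0] = 1×2 + 1×1 + 4×3 + 3×1 = 18; y[1] = 1×1 + 1×2 + 4×1 + 3×3 = 16; y[2] = 1×3 + 1×1 + 4×2 + 3×1 = 15; y[3] = 1×1 + 1×3 + 4×1 + 3×2 = 14. Result: [18, 16, 15, 14]

[18, 16, 15, 14]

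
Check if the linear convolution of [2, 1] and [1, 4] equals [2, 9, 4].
Recompute linear convolution of [2, 1] and [1, 4]: y[0] = 2×1 = 2; y[1] = 2×4 + 1×1 = 9; y[2] = 1×4 = 4 → [2, 9, 4]. Given [2, 9, 4] matches, so answer: Yes

Yes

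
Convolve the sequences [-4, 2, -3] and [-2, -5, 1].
y[0] = -4×-2 = 8; y[1] = -4×-5 + 2×-2 = 16; y[2] = -4×1 + 2×-5 + -3×-2 = -8; y[3] = 2×1 + -3×-5 = 17; y[4] = -3×1 = -3

[8, 16, -8, 17, -3]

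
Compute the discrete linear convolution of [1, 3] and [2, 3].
y[0] = 1×2 = 2; y[1] = 1×3 + 3×2 = 9; y[2] = 3×3 = 9

[2, 9, 9]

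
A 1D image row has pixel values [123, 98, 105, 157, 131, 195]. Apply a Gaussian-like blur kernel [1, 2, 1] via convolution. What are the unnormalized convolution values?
Convolve image row [123, 98, 105, 157, 131, 195] with kernel [1, 2, 1]: y[0] = 123×1 = 123; y[1] = 123×2 + 98×1 = 344; y[2] = 123×1 + 98×2 + 105×1 = 424; y[3] = 98×1 + 105×2 + 157×1 = 465; y[4] = 105×1 + 157×2 + 131×1 = 550; y[5] = 157×1 + 131×2 + 195×1 = 614; y[6] = 131×1 + 195×2 = 521; y[7] = 195×1 = 195 → [123, 344, 424, 465, 550, 614, 521, 195]. Normalization factor = sum(kernel) = 4.

[123, 344, 424, 465, 550, 614, 521, 195]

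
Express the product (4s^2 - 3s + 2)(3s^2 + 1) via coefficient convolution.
Ascending coefficients: a = [2, -3, 4], b = [1, 0, 3]. c[0] = 2×1 = 2; c[1] = 2×0 + -3×1 = -3; c[2] = 2×3 + -3×0 + 4×1 = 10; c[3] = -3×3 + 4×0 = -9; c[4] = 4×3 = 12. Result coefficients: [2, -3, 10, -9, 12] → 12s^4 - 9s^3 + 10s^2 - 3s + 2

12s^4 - 9s^3 + 10s^2 - 3s + 2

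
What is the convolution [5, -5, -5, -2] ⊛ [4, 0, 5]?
y[0] = 5×4 = 20; y[1] = 5×0 + -5×4 = -20; y[2] = 5×5 + -5×0 + -5×4 = 5; y[3] = -5×5 + -5×0 + -2×4 = -33; y[4] = -5×5 + -2×0 = -25; y[5] = -2×5 = -10

[20, -20, 5, -33, -25, -10]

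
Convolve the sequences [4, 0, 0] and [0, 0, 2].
y[0] = 4×0 = 0; y[1] = 4×0 + 0×0 = 0; y[2] = 4×2 + 0×0 + 0×0 = 8; y[3] = 0×2 + 0×0 = 0; y[4] = 0×2 = 0

[0, 0, 8, 0, 0]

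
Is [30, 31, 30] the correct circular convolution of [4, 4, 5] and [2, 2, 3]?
Recompute circular convolution of [4, 4, 5] and [2, 2, 3]: y[0] = 4×2 + 4×3 + 5×2 = 30; y[1] = 4×2 + 4×2 + 5×3 = 31; y[2] = 4×3 + 4×2 + 5×2 = 30 → [30, 31, 30]. Given [30, 31, 30] matches, so answer: Yes

Yes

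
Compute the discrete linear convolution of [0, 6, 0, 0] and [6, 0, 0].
y[0] = 0×6 = 0; y[1] = 0×0 + 6×6 = 36; y[2] = 0×0 + 6×0 + 0×6 = 0; y[3] = 6×0 + 0×0 + 0×6 = 0; y[4] = 0×0 + 0×0 = 0; y[5] = 0×0 = 0

[0, 36, 0, 0, 0, 0]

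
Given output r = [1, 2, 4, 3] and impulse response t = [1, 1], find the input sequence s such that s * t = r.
Deconvolve r=[1, 2, 4, 3] by t=[1, 1]. Since t[0]=1, solve forward: s[0] = r[0] / 1 = 1; s[1] = (r[1] - 1×1) / 1 = 1; s[2] = (r[2] - 1×1) / 1 = 3. So s = [1, 1, 3]. Check by forward convolution: r[0] = 1×1 = 1; r[1] = 1×1 + 1×1 = 2; r[2] = 1×1 + 3×1 = 4; r[3] = 3×1 = 3

[1, 1, 3]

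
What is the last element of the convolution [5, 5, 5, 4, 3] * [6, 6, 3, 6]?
Use y[k] = Σ_i a[i]·b[k-i] at k=7. y[7] = 3×6 = 18

18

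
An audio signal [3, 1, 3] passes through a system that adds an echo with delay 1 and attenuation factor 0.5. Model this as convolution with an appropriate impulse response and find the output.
Direct-path + delayed-attenuated-path model → impulse response h = [1, 0.5] (1 at lag 0, 0.5 at lag 1). Output y[n] = x[n] + 0.5·x[n - 1] (with x[n] = 0 outside 0..2): y[0] = 3 + 0.5×0 = 3; y[1] = 1 + 0.5×3 = 2.5; y[2] = 3 + 0.5×1 = 3.5; y[3] = 0 + 0.5×3 = 1.5. So y = [3, 2.5, 3.5, 1.5]

[3, 2.5, 3.5, 1.5]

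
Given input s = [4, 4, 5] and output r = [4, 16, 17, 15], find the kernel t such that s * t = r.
Output length 4 = len(s) + len(t) - 1 ⇒ len(t) = 2. Solve t forward using t[k] = (r[k] - Σ_{i≥1} s[i]·t[k-i]) / s[0]: t[0] = r[0] / s[0] = 4 / 4 = 1; t[1] = (r[1] - 4×1) / s[0] = (16 - 4×1) / 4 = 3. So t = [1, 3]. Forward-check [4, 4, 5] * [1, 3]: r[0] = 4×1 = 4; r[1] = 4×3 + 4×1 = 16; r[2] = 4×3 + 5×1 = 17; r[3] = 5×3 = 15 → [4, 16, 17, 15] ✓

[1, 3]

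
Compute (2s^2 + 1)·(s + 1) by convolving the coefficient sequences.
Ascending coefficients: a = [1, 0, 2], b = [1, 1]. c[0] = 1×1 = 1; c[1] = 1×1 + 0×1 = 1; c[2] = 0×1 + 2×1 = 2; c[3] = 2×1 = 2. Result coefficients: [1, 1, 2, 2] → 2s^3 + 2s^2 + s + 1

2s^3 + 2s^2 + s + 1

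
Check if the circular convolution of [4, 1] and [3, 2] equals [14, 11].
Recompute circular convolution of [4, 1] and [3, 2]: y[0] = 4×3 + 1×2 = 14; y[1] = 4×2 + 1×3 = 11 → [14, 11]. Given [14, 11] matches, so answer: Yes

Yes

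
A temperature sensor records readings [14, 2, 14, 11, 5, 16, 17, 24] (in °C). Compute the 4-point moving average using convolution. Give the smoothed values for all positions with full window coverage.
4-point moving average kernel = [1, 1, 1, 1]. Apply in 'valid' mode (full window coverage): avg[0] = (14 + 2 + 14 + 11) / 4 = 10.25; avg[1] = (2 + 14 + 11 + 5) / 4 = 8.0; avg[2] = (14 + 11 + 5 + 16) / 4 = 11.5; avg[3] = (11 + 5 + 16 + 17) / 4 = 12.25; avg[4] = (5 + 16 + 17 + 24) / 4 = 15.5. Smoothed values: [10.25, 8.0, 11.5, 12.25, 15.5]

[10.25, 8.0, 11.5, 12.25, 15.5]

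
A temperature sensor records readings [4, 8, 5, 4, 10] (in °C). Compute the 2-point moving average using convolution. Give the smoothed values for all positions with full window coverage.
2-point moving average kernel = [1, 1]. Apply in 'valid' mode (full window coverage): avg[0] = (4 + 8) / 2 = 6.0; avg[1] = (8 + 5) / 2 = 6.5; avg[2] = (5 + 4) / 2 = 4.5; avg[3] = (4 + 10) / 2 = 7.0. Smoothed values: [6.0, 6.5, 4.5, 7.0]

[6.0, 6.5, 4.5, 7.0]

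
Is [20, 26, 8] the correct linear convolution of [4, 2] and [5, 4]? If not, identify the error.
Recompute linear convolution of [4, 2] and [5, 4]: y[0] = 4×5 = 20; y[1] = 4×4 + 2×5 = 26; y[2] = 2×4 = 8 → [20, 26, 8]. Given [20, 26, 8] matches, so answer: Yes

Yes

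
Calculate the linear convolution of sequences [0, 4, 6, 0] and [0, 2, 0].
y[0] = 0×0 = 0; y[1] = 0×2 + 4×0 = 0; y[2] = 0×0 + 4×2 + 6×0 = 8; y[3] = 4×0 + 6×2 + 0×0 = 12; y[4] = 6×0 + 0×2 = 0; y[5] = 0×0 = 0

[0, 0, 8, 12, 0, 0]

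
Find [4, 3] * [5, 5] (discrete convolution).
y[0] = 4×5 = 20; y[1] = 4×5 + 3×5 = 35; y[2] = 3×5 = 15

[20, 35, 15]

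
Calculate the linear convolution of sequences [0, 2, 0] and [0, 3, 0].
y[0] = 0×0 = 0; y[1] = 0×3 + 2×0 = 0; y[2] = 0×0 + 2×3 + 0×0 = 6; y[3] = 2×0 + 0×3 = 0; y[4] = 0×0 = 0

[0, 0, 6, 0, 0]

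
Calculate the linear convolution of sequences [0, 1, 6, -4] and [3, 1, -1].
y[0] = 0×3 = 0; y[1] = 0×1 + 1×3 = 3; y[2] = 0×-1 + 1×1 + 6×3 = 19; y[3] = 1×-1 + 6×1 + -4×3 = -7; y[4] = 6×-1 + -4×1 = -10; y[5] = -4×-1 = 4

[0, 3, 19, -7, -10, 4]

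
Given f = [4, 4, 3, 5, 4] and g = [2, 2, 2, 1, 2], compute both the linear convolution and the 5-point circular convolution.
Linear: y_lin[0] = 4×2 = 8; y_lin[1] = 4×2 + 4×2 = 16; y_lin[2] = 4×2 + 4×2 + 3×2 = 22; y_lin[3] = 4×1 + 4×2 + 3×2 + 5×2 = 28; y_lin[4] = 4×2 + 4×1 + 3×2 + 5×2 + 4×2 = 36; y_lin[5] = 4×2 + 3×1 + 5×2 + 4×2 = 29; y_lin[6] = 3×2 + 5×1 + 4×2 = 19; y_lin[7] = 5×2 + 4×1 = 14; y_lin[8] = 4×2 = 8 → [8, 16, 22, 28, 36, 29, 19, 14, 8]. Circular (length 5): y[0] = 4×2 + 4×2 + 3×1 + 5×2 + 4×2 = 37; y[1] = 4×2 + 4×2 + 3×2 + 5×1 + 4×2 = 35; y[2] = 4×2 + 4×2 + 3×2 + 5×2 + 4×1 = 36; y[3] = 4×1 + 4×2 + 3×2 + 5×2 + 4×2 = 36; y[4] = 4×2 + 4×1 + 3×2 + 5×2 + 4×2 = 36 → [37, 35, 36, 36, 36]

Linear: [8, 16, 22, 28, 36, 29, 19, 14, 8], Circular: [37, 35, 36, 36, 36]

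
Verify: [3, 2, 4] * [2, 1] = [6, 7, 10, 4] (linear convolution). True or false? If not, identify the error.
Recompute linear convolution of [3, 2, 4] and [2, 1]: y[0] = 3×2 = 6; y[1] = 3×1 + 2×2 = 7; y[2] = 2×1 + 4×2 = 10; y[3] = 4×1 = 4 → [6, 7, 10, 4]. Given [6, 7, 10, 4] matches, so answer: Yes

Yes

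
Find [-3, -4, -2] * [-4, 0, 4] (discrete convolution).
y[0] = -3×-4 = 12; y[1] = -3×0 + -4×-4 = 16; y[2] = -3×4 + -4×0 + -2×-4 = -4; y[3] = -4×4 + -2×0 = -16; y[4] = -2×4 = -8

[12, 16, -4, -16, -8]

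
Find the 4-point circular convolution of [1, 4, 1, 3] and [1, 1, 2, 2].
Use y[k] = Σ_j s[j]·t[(k-j) mod 4]. y[0] = 1×1 + 4×2 + 1×2 + 3×1 = 14; y[1] = 1×1 + 4×1 + 1×2 + 3×2 = 13; y[2] = 1×2 + 4×1 + 1×1 + 3×2 = 13; y[3] = 1×2 + 4×2 + 1×1 + 3×1 = 14. Result: [14, 13, 13, 14]

[14, 13, 13, 14]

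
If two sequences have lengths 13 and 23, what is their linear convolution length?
Linear/full convolution length: m + n - 1 = 13 + 23 - 1 = 35

35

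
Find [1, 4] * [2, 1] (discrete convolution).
y[0] = 1×2 = 2; y[1] = 1×1 + 4×2 = 9; y[2] = 4×1 = 4

[2, 9, 4]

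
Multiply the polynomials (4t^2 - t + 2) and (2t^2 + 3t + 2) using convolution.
Ascending coefficients: a = [2, -1, 4], b = [2, 3, 2]. c[0] = 2×2 = 4; c[1] = 2×3 + -1×2 = 4; c[2] = 2×2 + -1×3 + 4×2 = 9; c[3] = -1×2 + 4×3 = 10; c[4] = 4×2 = 8. Result coefficients: [4, 4, 9, 10, 8] → 8t^4 + 10t^3 + 9t^2 + 4t + 4

8t^4 + 10t^3 + 9t^2 + 4t + 4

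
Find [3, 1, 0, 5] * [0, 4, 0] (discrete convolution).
y[0] = 3×0 = 0; y[1] = 3×4 + 1×0 = 12; y[2] = 3×0 + 1×4 + 0×0 = 4; y[3] = 1×0 + 0×4 + 5×0 = 0; y[4] = 0×0 + 5×4 = 20; y[5] = 5×0 = 0

[0, 12, 4, 0, 20, 0]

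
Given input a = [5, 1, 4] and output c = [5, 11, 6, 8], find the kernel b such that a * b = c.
Output length 4 = len(a) + len(b) - 1 ⇒ len(b) = 2. Solve b forward using b[k] = (c[k] - Σ_{i≥1} a[i]·b[k-i]) / a[0]: b[0] = c[0] / a[0] = 5 / 5 = 1; b[1] = (c[1] - 1×1) / a[0] = (11 - 1×1) / 5 = 2. So b = [1, 2]. Forward-check [5, 1, 4] * [1, 2]: c[0] = 5×1 = 5; c[1] = 5×2 + 1×1 = 11; c[2] = 1×2 + 4×1 = 6; c[3] = 4×2 = 8 → [5, 11, 6, 8] ✓

[1, 2]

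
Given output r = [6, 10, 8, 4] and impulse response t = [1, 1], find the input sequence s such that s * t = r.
Deconvolve r=[6, 10, 8, 4] by t=[1, 1]. Since t[0]=1, solve forward: s[0] = r[0] / 1 = 6; s[1] = (r[1] - 6×1) / 1 = 4; s[2] = (r[2] - 4×1) / 1 = 4. So s = [6, 4, 4]. Check by forward convolution: r[0] = 6×1 = 6; r[1] = 6×1 + 4×1 = 10; r[2] = 4×1 + 4×1 = 8; r[3] = 4×1 = 4

[6, 4, 4]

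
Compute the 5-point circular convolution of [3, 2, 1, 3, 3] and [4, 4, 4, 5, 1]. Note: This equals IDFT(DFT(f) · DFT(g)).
Either evaluate y[k] = Σ_j f[j]·g[(k-j) mod 5] directly, or use IDFT(DFT(f) · DFT(g)). y[0] = 3×4 + 2×1 + 1×5 + 3×4 + 3×4 = 43; y[1] = 3×4 + 2×4 + 1×1 + 3×5 + 3×4 = 48; y[2] = 3×4 + 2×4 + 1×4 + 3×1 + 3×5 = 42; y[3] = 3×5 + 2×4 + 1×4 + 3×4 + 3×1 = 42; y[4] = 3×1 + 2×5 + 1×4 + 3×4 + 3×4 = 41. Result: [43, 48, 42, 42, 41]

[43, 48, 42, 42, 41]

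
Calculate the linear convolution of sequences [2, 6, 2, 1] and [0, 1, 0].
y[0] = 2×0 = 0; y[1] = 2×1 + 6×0 = 2; y[2] = 2×0 + 6×1 + 2×0 = 6; y[3] = 6×0 + 2×1 + 1×0 = 2; y[4] = 2×0 + 1×1 = 1; y[5] = 1×0 = 0

[0, 2, 6, 2, 1, 0]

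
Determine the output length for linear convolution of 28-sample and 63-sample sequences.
Linear/full convolution length: m + n - 1 = 28 + 63 - 1 = 90

90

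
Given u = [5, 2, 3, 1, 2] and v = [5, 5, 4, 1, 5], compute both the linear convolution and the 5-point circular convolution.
Linear: y_lin[0] = 5×5 = 25; y_lin[1] = 5×5 + 2×5 = 35; y_lin[2] = 5×4 + 2×5 + 3×5 = 45; y_lin[3] = 5×1 + 2×4 + 3×5 + 1×5 = 33; y_lin[4] = 5×5 + 2×1 + 3×4 + 1×5 + 2×5 = 54; y_lin[5] = 2×5 + 3×1 + 1×4 + 2×5 = 27; y_lin[6] = 3×5 + 1×1 + 2×4 = 24; y_lin[7] = 1×5 + 2×1 = 7; y_lin[8] = 2×5 = 10 → [25, 35, 45, 33, 54, 27, 24, 7, 10]. Circular (length 5): y[0] = 5×5 + 2×5 + 3×1 + 1×4 + 2×5 = 52; y[1] = 5×5 + 2×5 + 3×5 + 1×1 + 2×4 = 59; y[2] = 5×4 + 2×5 + 3×5 + 1×5 + 2×1 = 52; y[3] = 5×1 + 2×4 + 3×5 + 1×5 + 2×5 = 43; y[4] = 5×5 + 2×1 + 3×4 + 1×5 + 2×5 = 54 → [52, 59, 52, 43, 54]

Linear: [25, 35, 45, 33, 54, 27, 24, 7, 10], Circular: [52, 59, 52, 43, 54]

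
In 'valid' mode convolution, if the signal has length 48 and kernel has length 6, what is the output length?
'Valid' mode counts only positions where the kernel fully overlaps the signal: m - n + 1 = 48 - 6 + 1 = 43

43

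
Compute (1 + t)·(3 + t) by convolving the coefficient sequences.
Ascending coefficients: a = [1, 1], b = [3, 1]. c[0] = 1×3 = 3; c[1] = 1×1 + 1×3 = 4; c[2] = 1×1 = 1. Result coefficients: [3, 4, 1] → 3 + 4t + t^2

3 + 4t + t^2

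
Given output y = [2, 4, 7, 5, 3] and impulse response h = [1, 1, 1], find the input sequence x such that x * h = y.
Deconvolve y=[2, 4, 7, 5, 3] by h=[1, 1, 1]. Since h[0]=1, solve forward: x[0] = y[0] / 1 = 2; x[1] = (y[1] - 2×1) / 1 = 2; x[2] = (y[2] - 2×1 - 2×1) / 1 = 3. So x = [2, 2, 3]. Check by forward convolution: y[0] = 2×1 = 2; y[1] = 2×1 + 2×1 = 4; y[2] = 2×1 + 2×1 + 3×1 = 7; y[3] = 2×1 + 3×1 = 5; y[4] = 3×1 = 3

[2, 2, 3]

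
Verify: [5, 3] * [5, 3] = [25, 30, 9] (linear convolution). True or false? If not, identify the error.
Recompute linear convolution of [5, 3] and [5, 3]: y[0] = 5×5 = 25; y[1] = 5×3 + 3×5 = 30; y[2] = 3×3 = 9 → [25, 30, 9]. Given [25, 30, 9] matches, so answer: Yes

Yes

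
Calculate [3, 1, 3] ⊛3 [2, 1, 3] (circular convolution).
Use y[k] = Σ_j a[j]·b[(k-j) mod 3]. y[0] = 3×2 + 1×3 + 3×1 = 12; y[1] = 3×1 + 1×2 + 3×3 = 14; y[2] = 3×3 + 1×1 + 3×2 = 16. Result: [12, 14, 16]

[12, 14, 16]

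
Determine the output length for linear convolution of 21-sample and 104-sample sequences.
Linear/full convolution length: m + n - 1 = 21 + 104 - 1 = 124

124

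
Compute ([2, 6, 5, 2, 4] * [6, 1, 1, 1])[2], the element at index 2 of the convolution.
Use y[k] = Σ_i a[i]·b[k-i] at k=2. y[2] = 2×1 + 6×1 + 5×6 = 38

38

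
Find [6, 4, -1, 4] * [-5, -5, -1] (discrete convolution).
y[0] = 6×-5 = -30; y[1] = 6×-5 + 4×-5 = -50; y[2] = 6×-1 + 4×-5 + -1×-5 = -21; y[3] = 4×-1 + -1×-5 + 4×-5 = -19; y[4] = -1×-1 + 4×-5 = -19; y[5] = 4×-1 = -4

[-30, -50, -21, -19, -19, -4]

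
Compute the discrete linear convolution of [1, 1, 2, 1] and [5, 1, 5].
y[0] = 1×5 = 5; y[1] = 1×1 + 1×5 = 6; y[2] = 1×5 + 1×1 + 2×5 = 16; y[3] = 1×5 + 2×1 + 1×5 = 12; y[4] = 2×5 + 1×1 = 11; y[5] = 1×5 = 5

[5, 6, 16, 12, 11, 5]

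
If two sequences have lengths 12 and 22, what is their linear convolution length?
Linear/full convolution length: m + n - 1 = 12 + 22 - 1 = 33

33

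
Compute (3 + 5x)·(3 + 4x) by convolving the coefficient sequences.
Ascending coefficients: a = [3, 5], b = [3, 4]. c[0] = 3×3 = 9; c[1] = 3×4 + 5×3 = 27; c[2] = 5×4 = 20. Result coefficients: [9, 27, 20] → 9 + 27x + 20x^2

9 + 27x + 20x^2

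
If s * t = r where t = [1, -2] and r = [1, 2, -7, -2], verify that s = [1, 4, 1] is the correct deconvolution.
Forward-compute [1, 4, 1] * [1, -2]: r[0] = 1×1 = 1; r[1] = 1×-2 + 4×1 = 2; r[2] = 4×-2 + 1×1 = -7; r[3] = 1×-2 = -2 → [1, 2, -7, -2]. Matches given r = [1, 2, -7, -2], so verified.

Verified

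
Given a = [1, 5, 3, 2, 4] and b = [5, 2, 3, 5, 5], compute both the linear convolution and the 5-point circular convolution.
Linear: y_lin[0] = 1×5 = 5; y_lin[1] = 1×2 + 5×5 = 27; y_lin[2] = 1×3 + 5×2 + 3×5 = 28; y_lin[3] = 1×5 + 5×3 + 3×2 + 2×5 = 36; y_lin[4] = 1×5 + 5×5 + 3×3 + 2×2 + 4×5 = 63; y_lin[5] = 5×5 + 3×5 + 2×3 + 4×2 = 54; y_lin[6] = 3×5 + 2×5 + 4×3 = 37; y_lin[7] = 2×5 + 4×5 = 30; y_lin[8] = 4×5 = 20 → [5, 27, 28, 36, 63, 54, 37, 30, 20]. Circular (length 5): y[0] = 1×5 + 5×5 + 3×5 + 2×3 + 4×2 = 59; y[1] = 1×2 + 5×5 + 3×5 + 2×5 + 4×3 = 64; y[2] = 1×3 + 5×2 + 3×5 + 2×5 + 4×5 = 58; y[3] = 1×5 + 5×3 + 3×2 + 2×5 + 4×5 = 56; y[4] = 1×5 + 5×5 + 3×3 + 2×2 + 4×5 = 63 → [59, 64, 58, 56, 63]

Linear: [5, 27, 28, 36, 63, 54, 37, 30, 20], Circular: [59, 64, 58, 56, 63]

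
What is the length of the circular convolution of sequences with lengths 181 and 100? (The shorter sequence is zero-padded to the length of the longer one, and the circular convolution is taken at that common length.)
Circular convolution (zero-padding the shorter input) has length max(m, n) = max(181, 100) = 181

181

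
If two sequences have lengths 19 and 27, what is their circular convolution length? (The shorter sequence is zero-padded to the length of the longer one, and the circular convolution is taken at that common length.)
Circular convolution (zero-padding the shorter input) has length max(m, n) = max(19, 27) = 27

27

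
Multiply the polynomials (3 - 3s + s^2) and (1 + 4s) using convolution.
Ascending coefficients: a = [3, -3, 1], b = [1, 4]. c[0] = 3×1 = 3; c[1] = 3×4 + -3×1 = 9; c[2] = -3×4 + 1×1 = -11; c[3] = 1×4 = 4. Result coefficients: [3, 9, -11, 4] → 3 + 9s - 11s^2 + 4s^3

3 + 9s - 11s^2 + 4s^3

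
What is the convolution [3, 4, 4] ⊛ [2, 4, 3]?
y[0] = 3×2 = 6; y[1] = 3×4 + 4×2 = 20; y[2] = 3×3 + 4×4 + 4×2 = 33; y[3] = 4×3 + 4×4 = 28; y[4] = 4×3 = 12

[6, 20, 33, 28, 12]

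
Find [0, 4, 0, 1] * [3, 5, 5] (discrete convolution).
y[0] = 0×3 = 0; y[1] = 0×5 + 4×3 = 12; y[2] = 0×5 + 4×5 + 0×3 = 20; y[3] = 4×5 + 0×5 + 1×3 = 23; y[4] = 0×5 + 1×5 = 5; y[5] = 1×5 = 5

[0, 12, 20, 23, 5, 5]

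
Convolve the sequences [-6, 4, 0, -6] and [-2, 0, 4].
y[0] = -6×-2 = 12; y[1] = -6×0 + 4×-2 = -8; y[2] = -6×4 + 4×0 + 0×-2 = -24; y[3] = 4×4 + 0×0 + -6×-2 = 28; y[4] = 0×4 + -6×0 = 0; y[5] = -6×4 = -24

[12, -8, -24, 28, 0, -24]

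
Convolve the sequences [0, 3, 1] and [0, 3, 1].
y[0] = 0×0 = 0; y[1] = 0×3 + 3×0 = 0; y[2] = 0×1 + 3×3 + 1×0 = 9; y[3] = 3×1 + 1×3 = 6; y[4] = 1×1 = 1

[0, 0, 9, 6, 1]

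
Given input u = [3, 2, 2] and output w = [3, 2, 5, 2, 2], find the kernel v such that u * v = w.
Output length 5 = len(u) + len(v) - 1 ⇒ len(v) = 3. Solve v forward using v[k] = (w[k] - Σ_{i≥1} u[i]·v[k-i]) / u[0]: v[0] = w[0] / u[0] = 3 / 3 = 1; v[1] = (w[1] - 2×1) / u[0] = (2 - 2×1) / 3 = 0; v[2] = (w[2] - 2×0 - 2×1) / u[0] = (5 - 2×0 - 2×1) / 3 = 1. So v = [1, 0, 1]. Forward-check [3, 2, 2] * [1, 0, 1]: w[0] = 3×1 = 3; w[1] = 3×0 + 2×1 = 2; w[2] = 3×1 + 2×0 + 2×1 = 5; w[3] = 2×1 + 2×0 = 2; w[4] = 2×1 = 2 → [3, 2, 5, 2, 2] ✓

[1, 0, 1]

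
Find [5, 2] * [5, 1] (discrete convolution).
y[0] = 5×5 = 25; y[1] = 5×1 + 2×5 = 15; y[2] = 2×1 = 2

[25, 15, 2]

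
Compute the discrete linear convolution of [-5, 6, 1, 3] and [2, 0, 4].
y[0] = -5×2 = -10; y[1] = -5×0 + 6×2 = 12; y[2] = -5×4 + 6×0 + 1×2 = -18; y[3] = 6×4 + 1×0 + 3×2 = 30; y[4] = 1×4 + 3×0 = 4; y[5] = 3×4 = 12

[-10, 12, -18, 30, 4, 12]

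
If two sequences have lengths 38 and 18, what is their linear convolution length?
Linear/full convolution length: m + n - 1 = 38 + 18 - 1 = 55

55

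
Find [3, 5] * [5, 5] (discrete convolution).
y[0] = 3×5 = 15; y[1] = 3×5 + 5×5 = 40; y[2] = 5×5 = 25

[15, 40, 25]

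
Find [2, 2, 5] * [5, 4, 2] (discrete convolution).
y[0] = 2×5 = 10; y[1] = 2×4 + 2×5 = 18; y[2] = 2×2 + 2×4 + 5×5 = 37; y[3] = 2×2 + 5×4 = 24; y[4] = 5×2 = 10

[10, 18, 37, 24, 10]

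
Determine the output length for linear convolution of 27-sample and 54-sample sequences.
Linear/full convolution length: m + n - 1 = 27 + 54 - 1 = 80

80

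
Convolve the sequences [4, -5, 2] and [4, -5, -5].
y[0] = 4×4 = 16; y[1] = 4×-5 + -5×4 = -40; y[2] = 4×-5 + -5×-5 + 2×4 = 13; y[3] = -5×-5 + 2×-5 = 15; y[4] = 2×-5 = -10

[16, -40, 13, 15, -10]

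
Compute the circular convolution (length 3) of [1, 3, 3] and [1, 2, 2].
Use y[k] = Σ_j u[j]·v[(k-j) mod 3]. y[0] = 1×1 + 3×2 + 3×2 = 13; y[1] = 1×2 + 3×1 + 3×2 = 11; y[2] = 1×2 + 3×2 + 3×1 = 11. Result: [13, 11, 11]

[13, 11, 11]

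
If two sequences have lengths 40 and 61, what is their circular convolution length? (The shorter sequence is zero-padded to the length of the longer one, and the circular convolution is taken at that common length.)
Circular convolution (zero-padding the shorter input) has length max(m, n) = max(40, 61) = 61

61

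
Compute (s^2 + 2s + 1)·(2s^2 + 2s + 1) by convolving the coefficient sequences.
Ascending coefficients: a = [1, 2, 1], b = [1, 2, 2]. c[0] = 1×1 = 1; c[1] = 1×2 + 2×1 = 4; c[2] = 1×2 + 2×2 + 1×1 = 7; c[3] = 2×2 + 1×2 = 6; c[4] = 1×2 = 2. Result coefficients: [1, 4, 7, 6, 2] → 2s^4 + 6s^3 + 7s^2 + 4s + 1

2s^4 + 6s^3 + 7s^2 + 4s + 1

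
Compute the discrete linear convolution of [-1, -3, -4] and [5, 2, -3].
y[0] = -1×5 = -5; y[1] = -1×2 + -3×5 = -17; y[2] = -1×-3 + -3×2 + -4×5 = -23; y[3] = -3×-3 + -4×2 = 1; y[4] = -4×-3 = 12

[-5, -17, -23, 1, 12]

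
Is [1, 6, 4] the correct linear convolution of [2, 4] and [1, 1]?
Recompute linear convolution of [2, 4] and [1, 1]: y[0] = 2×1 = 2; y[1] = 2×1 + 4×1 = 6; y[2] = 4×1 = 4 → [2, 6, 4]. Compare to given [1, 6, 4]: they differ at index 0: given 1, correct 2, so answer: No

No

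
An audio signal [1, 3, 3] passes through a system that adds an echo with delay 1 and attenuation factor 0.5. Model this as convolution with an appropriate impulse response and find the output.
Direct-path + delayed-attenuated-path model → impulse response h = [1, 0.5] (1 at lag 0, 0.5 at lag 1). Output y[n] = x[n] + 0.5·x[n - 1] (with x[n] = 0 outside 0..2): y[0] = 1 + 0.5×0 = 1; y[1] = 3 + 0.5×1 = 3.5; y[2] = 3 + 0.5×3 = 4.5; y[3] = 0 + 0.5×3 = 1.5. So y = [1, 3.5, 4.5, 1.5]

[1, 3.5, 4.5, 1.5]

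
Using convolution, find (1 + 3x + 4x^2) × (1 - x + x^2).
Ascending coefficients: a = [1, 3, 4], b = [1, -1, 1]. c[0] = 1×1 = 1; c[1] = 1×-1 + 3×1 = 2; c[2] = 1×1 + 3×-1 + 4×1 = 2; c[3] = 3×1 + 4×-1 = -1; c[4] = 4×1 = 4. Result coefficients: [1, 2, 2, -1, 4] → 1 + 2x + 2x^2 - x^3 + 4x^4

1 + 2x + 2x^2 - x^3 + 4x^4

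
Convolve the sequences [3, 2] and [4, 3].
y[0] = 3×4 = 12; y[1] = 3×3 + 2×4 = 17; y[2] = 2×3 = 6

[12, 17, 6]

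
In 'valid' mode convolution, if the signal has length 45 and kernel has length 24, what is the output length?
'Valid' mode counts only positions where the kernel fully overlaps the signal: m - n + 1 = 45 - 24 + 1 = 22

22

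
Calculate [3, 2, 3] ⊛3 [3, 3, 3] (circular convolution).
Use y[k] = Σ_j x[j]·h[(k-j) mod 3]. y[0] = 3×3 + 2×3 + 3×3 = 24; y[1] = 3×3 + 2×3 + 3×3 = 24; y[2] = 3×3 + 2×3 + 3×3 = 24. Result: [24, 24, 24]

[24, 24, 24]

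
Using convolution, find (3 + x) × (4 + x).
Ascending coefficients: a = [3, 1], b = [4, 1]. c[0] = 3×4 = 12; c[1] = 3×1 + 1×4 = 7; c[2] = 1×1 = 1. Result coefficients: [12, 7, 1] → 12 + 7x + x^2

12 + 7x + x^2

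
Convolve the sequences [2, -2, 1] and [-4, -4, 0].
y[0] = 2×-4 = -8; y[1] = 2×-4 + -2×-4 = 0; y[2] = 2×0 + -2×-4 + 1×-4 = 4; y[3] = -2×0 + 1×-4 = -4; y[4] = 1×0 = 0

[-8, 0, 4, -4, 0]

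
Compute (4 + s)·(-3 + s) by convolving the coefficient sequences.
Ascending coefficients: a = [4, 1], b = [-3, 1]. c[0] = 4×-3 = -12; c[1] = 4×1 + 1×-3 = 1; c[2] = 1×1 = 1. Result coefficients: [-12, 1, 1] → -12 + s + s^2

-12 + s + s^2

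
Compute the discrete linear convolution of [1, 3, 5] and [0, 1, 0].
y[0] = 1×0 = 0; y[1] = 1×1 + 3×0 = 1; y[2] = 1×0 + 3×1 + 5×0 = 3; y[3] = 3×0 + 5×1 = 5; y[4] = 5×0 = 0

[0, 1, 3, 5, 0]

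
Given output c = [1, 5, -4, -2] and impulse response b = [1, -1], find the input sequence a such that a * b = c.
Deconvolve c=[1, 5, -4, -2] by b=[1, -1]. Since b[0]=1, solve forward: a[0] = c[0] / 1 = 1; a[1] = (c[1] - 1×-1) / 1 = 6; a[2] = (c[2] - 6×-1) / 1 = 2. So a = [1, 6, 2]. Check by forward convolution: c[0] = 1×1 = 1; c[1] = 1×-1 + 6×1 = 5; c[2] = 6×-1 + 2×1 = -4; c[3] = 2×-1 = -2

[1, 6, 2]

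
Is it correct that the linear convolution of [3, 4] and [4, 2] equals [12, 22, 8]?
Recompute linear convolution of [3, 4] and [4, 2]: y[0] = 3×4 = 12; y[1] = 3×2 + 4×4 = 22; y[2] = 4×2 = 8 → [12, 22, 8]. Given [12, 22, 8] matches, so answer: Yes

Yes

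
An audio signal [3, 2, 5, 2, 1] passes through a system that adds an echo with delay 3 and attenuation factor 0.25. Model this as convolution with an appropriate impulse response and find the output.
Direct-path + delayed-attenuated-path model → impulse response h = [1, 0, 0, 0.25] (1 at lag 0, 0.25 at lag 3). Output y[n] = x[n] + 0.25·x[n - 3] (with x[n] = 0 outside 0..4): y[0] = 3 + 0.25×0 = 3; y[1] = 2 + 0.25×0 = 2; y[2] = 5 + 0.25×0 = 5; y[3] = 2 + 0.25×3 = 2.75; y[4] = 1 + 0.25×2 = 1.5; y[5] = 0 + 0.25×5 = 1.25; y[6] = 0 + 0.25×2 = 0.5; y[7] = 0 + 0.25×1 = 0.25. So y = [3, 2, 5, 2.75, 1.5, 1.25, 0.5, 0.25]

[3, 2, 5, 2.75, 1.5, 1.25, 0.5, 0.25]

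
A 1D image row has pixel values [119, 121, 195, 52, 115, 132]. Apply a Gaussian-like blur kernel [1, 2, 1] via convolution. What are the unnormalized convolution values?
Convolve image row [119, 121, 195, 52, 115, 132] with kernel [1, 2, 1]: y[0] = 119×1 = 119; y[1] = 119×2 + 121×1 = 359; y[2] = 119×1 + 121×2 + 195×1 = 556; y[3] = 121×1 + 195×2 + 52×1 = 563; y[4] = 195×1 + 52×2 + 115×1 = 414; y[5] = 52×1 + 115×2 + 132×1 = 414; y[6] = 115×1 + 132×2 = 379; y[7] = 132×1 = 132 → [119, 359, 556, 563, 414, 414, 379, 132]. Normalization factor = sum(kernel) = 4.

[119, 359, 556, 563, 414, 414, 379, 132]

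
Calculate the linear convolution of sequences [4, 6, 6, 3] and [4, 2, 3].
y[0] = 4×4 = 16; y[1] = 4×2 + 6×4 = 32; y[2] = 4×3 + 6×2 + 6×4 = 48; y[3] = 6×3 + 6×2 + 3×4 = 42; y[4] = 6×3 + 3×2 = 24; y[5] = 3×3 = 9

[16, 32, 48, 42, 24, 9]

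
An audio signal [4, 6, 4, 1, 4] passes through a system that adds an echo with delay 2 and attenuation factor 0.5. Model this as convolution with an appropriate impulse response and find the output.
Direct-path + delayed-attenuated-path model → impulse response h = [1, 0, 0.5] (1 at lag 0, 0.5 at lag 2). Output y[n] = x[n] + 0.5·x[n - 2] (with x[n] = 0 outside 0..4): y[0] = 4 + 0.5×0 = 4; y[1] = 6 + 0.5×0 = 6; y[2] = 4 + 0.5×4 = 6.0; y[3] = 1 + 0.5×6 = 4.0; y[4] = 4 + 0.5×4 = 6.0; y[5] = 0 + 0.5×1 = 0.5; y[6] = 0 + 0.5×4 = 2.0. So y = [4, 6, 6.0, 4.0, 6.0, 0.5, 2.0]

[4, 6, 6.0, 4.0, 6.0, 0.5, 2.0]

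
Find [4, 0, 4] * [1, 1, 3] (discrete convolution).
y[0] = 4×1 = 4; y[1] = 4×1 + 0×1 = 4; y[2] = 4×3 + 0×1 + 4×1 = 16; y[3] = 0×3 + 4×1 = 4; y[4] = 4×3 = 12

[4, 4, 16, 4, 12]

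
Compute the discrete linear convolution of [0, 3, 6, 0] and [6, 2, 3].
y[0] = 0×6 = 0; y[1] = 0×2 + 3×6 = 18; y[2] = 0×3 + 3×2 + 6×6 = 42; y[3] = 3×3 + 6×2 + 0×6 = 21; y[4] = 6×3 + 0×2 = 18; y[5] = 0×3 = 0

[0, 18, 42, 21, 18, 0]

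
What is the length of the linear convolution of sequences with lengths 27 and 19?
Linear/full convolution length: m + n - 1 = 27 + 19 - 1 = 45

45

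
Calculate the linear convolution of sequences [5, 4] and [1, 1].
y[0] = 5×1 = 5; y[1] = 5×1 + 4×1 = 9; y[2] = 4×1 = 4

[5, 9, 4]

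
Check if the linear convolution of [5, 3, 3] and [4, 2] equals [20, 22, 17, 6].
Recompute linear convolution of [5, 3, 3] and [4, 2]: y[0] = 5×4 = 20; y[1] = 5×2 + 3×4 = 22; y[2] = 3×2 + 3×4 = 18; y[3] = 3×2 = 6 → [20, 22, 18, 6]. Compare to given [20, 22, 17, 6]: they differ at index 2: given 17, correct 18, so answer: No

No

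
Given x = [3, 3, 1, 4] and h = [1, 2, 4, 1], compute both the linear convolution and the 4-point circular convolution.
Linear: y_lin[0] = 3×1 = 3; y_lin[1] = 3×2 + 3×1 = 9; y_lin[2] = 3×4 + 3×2 + 1×1 = 19; y_lin[3] = 3×1 + 3×4 + 1×2 + 4×1 = 21; y_lin[4] = 3×1 + 1×4 + 4×2 = 15; y_lin[5] = 1×1 + 4×4 = 17; y_lin[6] = 4×1 = 4 → [3, 9, 19, 21, 15, 17, 4]. Circular (length 4): y[0] = 3×1 + 3×1 + 1×4 + 4×2 = 18; y[1] = 3×2 + 3×1 + 1×1 + 4×4 = 26; y[2] = 3×4 + 3×2 + 1×1 + 4×1 = 23; y[3] = 3×1 + 3×4 + 1×2 + 4×1 = 21 → [18, 26, 23, 21]

Linear: [3, 9, 19, 21, 15, 17, 4], Circular: [18, 26, 23, 21]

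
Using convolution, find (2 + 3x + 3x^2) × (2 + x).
Ascending coefficients: a = [2, 3, 3], b = [2, 1]. c[0] = 2×2 = 4; c[1] = 2×1 + 3×2 = 8; c[2] = 3×1 + 3×2 = 9; c[3] = 3×1 = 3. Result coefficients: [4, 8, 9, 3] → 4 + 8x + 9x^2 + 3x^3

4 + 8x + 9x^2 + 3x^3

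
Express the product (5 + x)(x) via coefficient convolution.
Ascending coefficients: a = [5, 1], b = [0, 1]. c[0] = 5×0 = 0; c[1] = 5×1 + 1×0 = 5; c[2] = 1×1 = 1. Result coefficients: [0, 5, 1] → 5x + x^2

5x + x^2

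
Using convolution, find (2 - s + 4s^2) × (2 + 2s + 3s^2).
Ascending coefficients: a = [2, -1, 4], b = [2, 2, 3]. c[0] = 2×2 = 4; c[1] = 2×2 + -1×2 = 2; c[2] = 2×3 + -1×2 + 4×2 = 12; c[3] = -1×3 + 4×2 = 5; c[4] = 4×3 = 12. Result coefficients: [4, 2, 12, 5, 12] → 4 + 2s + 12s^2 + 5s^3 + 12s^4

4 + 2s + 12s^2 + 5s^3 + 12s^4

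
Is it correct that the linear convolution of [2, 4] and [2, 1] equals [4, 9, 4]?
Recompute linear convolution of [2, 4] and [2, 1]: y[0] = 2×2 = 4; y[1] = 2×1 + 4×2 = 10; y[2] = 4×1 = 4 → [4, 10, 4]. Compare to given [4, 9, 4]: they differ at index 1: given 9, correct 10, so answer: No

No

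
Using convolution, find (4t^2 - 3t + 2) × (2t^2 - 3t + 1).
Ascending coefficients: a = [2, -3, 4], b = [1, -3, 2]. c[0] = 2×1 = 2; c[1] = 2×-3 + -3×1 = -9; c[2] = 2×2 + -3×-3 + 4×1 = 17; c[3] = -3×2 + 4×-3 = -18; c[4] = 4×2 = 8. Result coefficients: [2, -9, 17, -18, 8] → 8t^4 - 18t^3 + 17t^2 - 9t + 2

8t^4 - 18t^3 + 17t^2 - 9t + 2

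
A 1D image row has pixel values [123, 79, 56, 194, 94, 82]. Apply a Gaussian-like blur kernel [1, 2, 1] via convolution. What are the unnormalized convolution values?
Convolve image row [123, 79, 56, 194, 94, 82] with kernel [1, 2, 1]: y[0] = 123×1 = 123; y[1] = 123×2 + 79×1 = 325; y[2] = 123×1 + 79×2 + 56×1 = 337; y[3] = 79×1 + 56×2 + 194×1 = 385; y[4] = 56×1 + 194×2 + 94×1 = 538; y[5] = 194×1 + 94×2 + 82×1 = 464; y[6] = 94×1 + 82×2 = 258; y[7] = 82×1 = 82 → [123, 325, 337, 385, 538, 464, 258, 82]. Normalization factor = sum(kernel) = 4.

[123, 325, 337, 385, 538, 464, 258, 82]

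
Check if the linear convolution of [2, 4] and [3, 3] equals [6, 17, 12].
Recompute linear convolution of [2, 4] and [3, 3]: y[0] = 2×3 = 6; y[1] = 2×3 + 4×3 = 18; y[2] = 4×3 = 12 → [6, 18, 12]. Compare to given [6, 17, 12]: they differ at index 1: given 17, correct 18, so answer: No

No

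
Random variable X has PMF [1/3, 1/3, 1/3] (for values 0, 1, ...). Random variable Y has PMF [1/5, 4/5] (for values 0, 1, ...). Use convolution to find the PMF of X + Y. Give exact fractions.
P(X+Y=k) = Σ_i P(X=i)·P(Y=k-i) — a convolution of [1/3, 1/3, 1/3] and [1/5, 4/5]. P(X+Y=0) = (1/3)×(1/5) = 1/15; P(X+Y=1) = (1/3)×(4/5) + (1/3)×(1/5) = 4/15 + 1/15 = 1/3; P(X+Y=2) = (1/3)×(4/5) + (1/3)×(1/5) = 4/15 + 1/15 = 1/3; P(X+Y=3) = (1/3)×(4/5) = 4/15. PMF: [1/15, 1/3, 1/3, 4/15] (sums to 1 ✓)

[1/15, 1/3, 1/3, 4/15]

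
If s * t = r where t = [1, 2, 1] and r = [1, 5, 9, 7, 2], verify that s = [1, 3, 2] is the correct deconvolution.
Forward-compute [1, 3, 2] * [1, 2, 1]: r[0] = 1×1 = 1; r[1] = 1×2 + 3×1 = 5; r[2] = 1×1 + 3×2 + 2×1 = 9; r[3] = 3×1 + 2×2 = 7; r[4] = 2×1 = 2 → [1, 5, 9, 7, 2]. Matches given r = [1, 5, 9, 7, 2], so verified.

Verified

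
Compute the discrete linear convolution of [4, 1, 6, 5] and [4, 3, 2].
y[0] = 4×4 = 16; y[1] = 4×3 + 1×4 = 16; y[2] = 4×2 + 1×3 + 6×4 = 35; y[3] = 1×2 + 6×3 + 5×4 = 40; y[4] = 6×2 + 5×3 = 27; y[5] = 5×2 = 10

[16, 16, 35, 40, 27, 10]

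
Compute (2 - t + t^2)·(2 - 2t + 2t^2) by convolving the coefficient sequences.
Ascending coefficients: a = [2, -1, 1], b = [2, -2, 2]. c[0] = 2×2 = 4; c[1] = 2×-2 + -1×2 = -6; c[2] = 2×2 + -1×-2 + 1×2 = 8; c[3] = -1×2 + 1×-2 = -4; c[4] = 1×2 = 2. Result coefficients: [4, -6, 8, -4, 2] → 4 - 6t + 8t^2 - 4t^3 + 2t^4

4 - 6t + 8t^2 - 4t^3 + 2t^4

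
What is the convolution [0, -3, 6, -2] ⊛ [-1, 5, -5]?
y[0] = 0×-1 = 0; y[1] = 0×5 + -3×-1 = 3; y[2] = 0×-5 + -3×5 + 6×-1 = -21; y[3] = -3×-5 + 6×5 + -2×-1 = 47; y[4] = 6×-5 + -2×5 = -40; y[5] = -2×-5 = 10

[0, 3, -21, 47, -40, 10]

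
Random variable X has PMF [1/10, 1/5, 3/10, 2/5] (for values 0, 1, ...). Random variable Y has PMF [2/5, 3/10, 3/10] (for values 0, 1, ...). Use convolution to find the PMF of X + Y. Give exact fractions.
P(X+Y=k) = Σ_i P(X=i)·P(Y=k-i) — a convolution of [1/10, 1/5, 3/10, 2/5] and [2/5, 3/10, 3/10]. P(X+Y=0) = (1/10)×(2/5) = 1/25; P(X+Y=1) = (1/10)×(3/10) + (1/5)×(2/5) = 3/100 + 2/25 = 11/100; P(X+Y=2) = (1/10)×(3/10) + (1/5)×(3/10) + (3/10)×(2/5) = 3/100 + 3/50 + 3/25 = 21/100; P(X+Y=3) = (1/5)×(3/10) + (3/10)×(3/10) + (2/5)×(2/5) = 3/50 + 9/100 + 4/25 = 31/100; P(X+Y=4) = (3/10)×(3/10) + (2/5)×(3/10) = 9/100 + 3/25 = 21/100; P(X+Y=5) = (2/5)×(3/10) = 3/25. PMF: [1/25, 11/100, 21/100, 31/100, 21/100, 3/25] (sums to 1 ✓)

[1/25, 11/100, 21/100, 31/100, 21/100, 3/25]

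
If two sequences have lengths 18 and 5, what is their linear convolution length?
Linear/full convolution length: m + n - 1 = 18 + 5 - 1 = 22

22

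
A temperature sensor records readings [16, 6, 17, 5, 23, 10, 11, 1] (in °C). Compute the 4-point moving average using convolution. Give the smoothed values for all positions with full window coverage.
4-point moving average kernel = [1, 1, 1, 1]. Apply in 'valid' mode (full window coverage): avg[0] = (16 + 6 + 17 + 5) / 4 = 11.0; avg[1] = (6 + 17 + 5 + 23) / 4 = 12.75; avg[2] = (17 + 5 + 23 + 10) / 4 = 13.75; avg[3] = (5 + 23 + 10 + 11) / 4 = 12.25; avg[4] = (23 + 10 + 11 + 1) / 4 = 11.25. Smoothed values: [11.0, 12.75, 13.75, 12.25, 11.25]

[11.0, 12.75, 13.75, 12.25, 11.25]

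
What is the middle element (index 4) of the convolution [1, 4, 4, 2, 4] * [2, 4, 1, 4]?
Use y[k] = Σ_i a[i]·b[k-i] at k=4. y[4] = 4×4 + 4×1 + 2×4 + 4×2 = 36

36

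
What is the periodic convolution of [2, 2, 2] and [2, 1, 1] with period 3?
Use y[k] = Σ_j s[j]·t[(k-j) mod 3]. y[0] = 2×2 + 2×1 + 2×1 = 8; y[1] = 2×1 + 2×2 + 2×1 = 8; y[2] = 2×1 + 2×1 + 2×2 = 8. Result: [8, 8, 8]

[8, 8, 8]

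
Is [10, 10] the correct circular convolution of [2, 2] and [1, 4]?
Recompute circular convolution of [2, 2] and [1, 4]: y[0] = 2×1 + 2×4 = 10; y[1] = 2×4 + 2×1 = 10 → [10, 10]. Given [10, 10] matches, so answer: Yes

Yes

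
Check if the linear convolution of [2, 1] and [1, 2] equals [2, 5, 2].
Recompute linear convolution of [2, 1] and [1, 2]: y[0] = 2×1 = 2; y[1] = 2×2 + 1×1 = 5; y[2] = 1×2 = 2 → [2, 5, 2]. Given [2, 5, 2] matches, so answer: Yes

Yes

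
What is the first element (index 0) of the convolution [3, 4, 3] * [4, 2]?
Use y[k] = Σ_i a[i]·b[k-i] at k=0. y[0] = 3×4 = 12

12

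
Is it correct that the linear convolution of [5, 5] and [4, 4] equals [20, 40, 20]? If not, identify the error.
Recompute linear convolution of [5, 5] and [4, 4]: y[0] = 5×4 = 20; y[1] = 5×4 + 5×4 = 40; y[2] = 5×4 = 20 → [20, 40, 20]. Given [20, 40, 20] matches, so answer: Yes

Yes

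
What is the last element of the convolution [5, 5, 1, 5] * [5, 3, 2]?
Use y[k] = Σ_i a[i]·b[k-i] at k=5. y[5] = 5×2 = 10

10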